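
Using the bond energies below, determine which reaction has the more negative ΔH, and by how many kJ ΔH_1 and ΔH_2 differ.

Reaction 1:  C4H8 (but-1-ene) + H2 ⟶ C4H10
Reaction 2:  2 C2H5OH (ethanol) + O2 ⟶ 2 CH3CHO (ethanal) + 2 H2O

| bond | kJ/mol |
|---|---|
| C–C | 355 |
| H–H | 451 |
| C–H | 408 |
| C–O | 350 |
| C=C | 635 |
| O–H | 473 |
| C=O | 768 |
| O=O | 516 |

Reaction 1:
  Bonds broken (reactants):
    C–C: 2 × 355 = 710
    C–H: 8 × 408 = 3264
    C=C: 1 × 635 = 635
    H–H: 1 × 451 = 451
    Σ(broken) = 5060 kJ
  Bonds formed (products):
    C–C: 3 × 355 = 1065
    C–H: 10 × 408 = 4080
    Σ(formed) = 5145 kJ
  ΔH_1 = 5060 − 5145 = −85 kJ
Reaction 2:
  Bonds broken (reactants):
    C–C: 2 × 355 = 710
    C–H: 10 × 408 = 4080
    C–O: 2 × 350 = 700
    O–H: 2 × 473 = 946
    O=O: 1 × 516 = 516
    Σ(broken) = 6952 kJ
  Bonds formed (products):
    C–C: 2 × 355 = 710
    C–H: 8 × 408 = 3264
    C=O: 2 × 768 = 1536
    O–H: 4 × 473 = 1892
    Σ(formed) = 7402 kJ
  ΔH_2 = 6952 − 7402 = −450 kJ
ΔH_1 − ΔH_2 = +365 kJ, so reaction 2 has the more negative ΔH; |ΔH_1 − ΔH_2| = 365 kJ.

Reaction 2, by 365 kJ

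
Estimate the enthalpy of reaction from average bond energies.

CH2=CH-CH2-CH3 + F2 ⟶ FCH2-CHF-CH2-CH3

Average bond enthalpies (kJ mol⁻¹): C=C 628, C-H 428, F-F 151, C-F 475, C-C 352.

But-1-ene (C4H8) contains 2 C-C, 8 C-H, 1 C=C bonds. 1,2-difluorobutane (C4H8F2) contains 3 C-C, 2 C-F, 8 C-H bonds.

ΔH ≈ −523 kJ

Bonds broken (reactants):
  C-C: 2 × 352 = 704
  C-H: 8 × 428 = 3424
  C=C: 1 × 628 = 628
  F-F: 1 × 151 = 151
  Σ(broken) = 4907 kJ
Bonds formed (products):
  C-C: 3 × 352 = 1056
  C-F: 2 × 475 = 950
  C-H: 8 × 428 = 3424
  Σ(formed) = 5430 kJ
ΔH = Σ(broken) − Σ(formed) = 4907 − 5430 = −523 kJ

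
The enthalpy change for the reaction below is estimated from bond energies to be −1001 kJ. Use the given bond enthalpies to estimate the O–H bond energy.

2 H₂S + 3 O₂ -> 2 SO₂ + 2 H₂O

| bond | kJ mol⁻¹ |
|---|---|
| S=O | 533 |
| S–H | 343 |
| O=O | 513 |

D(O–H) ≈ 445 kJ/mol

Let D be the O–H bond energy.
Σ(broken) = 3×513 + 4×343 = 2911
Σ(formed) = 4×D + 4×533 = 2132 + 4D
ΔH = Σ(broken) − Σ(formed) = (2911) − (2132 + 4D) = +779 − 4D
Setting this equal to −1001 kJ gives 4D = 1780, so D = 445 kJ/mol.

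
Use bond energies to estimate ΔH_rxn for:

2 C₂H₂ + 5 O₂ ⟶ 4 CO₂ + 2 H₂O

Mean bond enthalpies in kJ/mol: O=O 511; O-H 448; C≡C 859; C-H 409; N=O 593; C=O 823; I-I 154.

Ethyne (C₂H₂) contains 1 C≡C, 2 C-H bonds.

Bonds broken (reactants):
  C≡C: 2 × 859 = 1718
  C-H: 4 × 409 = 1636
  O=O: 5 × 511 = 2555
  Σ(broken) = 5909 kJ
Bonds formed (products):
  C=O: 8 × 823 = 6584
  O-H: 4 × 448 = 1792
  Σ(formed) = 8376 kJ
ΔH = Σ(broken) − Σ(formed) = 5909 − 8376 = −2467 kJ

ΔH ≈ −2467 kJ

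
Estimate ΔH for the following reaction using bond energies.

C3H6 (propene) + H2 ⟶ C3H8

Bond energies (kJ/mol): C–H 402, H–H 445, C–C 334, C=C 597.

Bonds broken (reactants):
  C–C: 1 × 334 = 334
  C–H: 6 × 402 = 2412
  C=C: 1 × 597 = 597
  H–H: 1 × 445 = 445
  Σ(broken) = 3788 kJ
Bonds formed (products):
  C–C: 2 × 334 = 668
  C–H: 8 × 402 = 3216
  Σ(formed) = 3884 kJ
ΔH = Σ(broken) − Σ(formed) = 3788 − 3884 = −96 kJ

ΔH ≈ −96 kJ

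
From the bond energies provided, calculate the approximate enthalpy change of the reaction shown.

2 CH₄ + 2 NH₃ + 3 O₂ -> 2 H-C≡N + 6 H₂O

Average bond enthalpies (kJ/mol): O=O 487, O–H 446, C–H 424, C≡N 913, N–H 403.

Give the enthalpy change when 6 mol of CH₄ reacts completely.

Bonds broken (reactants):
  C–H: 8 × 424 = 3392
  N–H: 6 × 403 = 2418
  O=O: 3 × 487 = 1461
  Σ(broken) = 7271 kJ
Bonds formed (products):
  C≡N: 2 × 913 = 1826
  C–H: 2 × 424 = 848
  O–H: 12 × 446 = 5352
  Σ(formed) = 8026 kJ
ΔH = Σ(broken) − Σ(formed) = 7271 − 8026 = −755 kJ
For 3× the reaction as written: 3 × (−755) = −2265 kJ

ΔH = −2265 kJ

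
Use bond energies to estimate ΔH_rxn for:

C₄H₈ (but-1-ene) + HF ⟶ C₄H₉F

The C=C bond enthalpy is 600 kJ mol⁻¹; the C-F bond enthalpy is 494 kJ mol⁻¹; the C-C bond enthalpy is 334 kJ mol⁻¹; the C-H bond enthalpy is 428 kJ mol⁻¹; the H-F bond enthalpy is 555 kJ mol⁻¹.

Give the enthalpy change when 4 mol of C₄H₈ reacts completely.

Bonds broken (reactants):
  C-C: 2 × 334 = 668
  C-H: 8 × 428 = 3424
  C=C: 1 × 600 = 600
  H-F: 1 × 555 = 555
  Σ(broken) = 5247 kJ
Bonds formed (products):
  C-C: 3 × 334 = 1002
  C-F: 1 × 494 = 494
  C-H: 9 × 428 = 3852
  Σ(formed) = 5348 kJ
ΔH = Σ(broken) − Σ(formed) = 5247 − 5348 = −101 kJ
For 4× the reaction as written: 4 × (−101) = −404 kJ

ΔH = −404 kJ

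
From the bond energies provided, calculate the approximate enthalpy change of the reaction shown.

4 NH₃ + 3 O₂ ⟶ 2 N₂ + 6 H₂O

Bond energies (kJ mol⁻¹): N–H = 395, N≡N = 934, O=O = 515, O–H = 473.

Bonds broken (reactants):
  N–H: 12 × 395 = 4740
  O=O: 3 × 515 = 1545
  Σ(broken) = 6285 kJ
Bonds formed (products):
  N≡N: 2 × 934 = 1868
  O–H: 12 × 473 = 5676
  Σ(formed) = 7544 kJ
ΔH = Σ(broken) − Σ(formed) = 6285 − 7544 = −1259 kJ

ΔH ≈ −1259 kJ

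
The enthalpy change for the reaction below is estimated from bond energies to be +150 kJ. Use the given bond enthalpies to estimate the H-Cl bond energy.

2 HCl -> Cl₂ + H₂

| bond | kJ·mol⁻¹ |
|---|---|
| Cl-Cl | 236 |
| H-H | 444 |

D(H-Cl) ≈ 415 kJ/mol

Let D be the H-Cl bond energy.
Σ(broken) = 2×D = 2D
Σ(formed) = 1×236 + 1×444 = 680
ΔH = Σ(broken) − Σ(formed) = (2D) − (680) = −680 + 2D
Setting this equal to +150 kJ gives 2D = 830, so D = 415 kJ/mol.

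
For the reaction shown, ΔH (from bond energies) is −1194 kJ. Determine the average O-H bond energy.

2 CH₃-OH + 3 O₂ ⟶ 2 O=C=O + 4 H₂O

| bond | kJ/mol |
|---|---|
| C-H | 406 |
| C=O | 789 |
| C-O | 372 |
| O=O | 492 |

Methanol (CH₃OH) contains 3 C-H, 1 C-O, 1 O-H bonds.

D(O-H) ≈ 449 kJ/mol

Let D be the O-H bond energy.
Σ(broken) = 6×406 + 2×372 + 2×D + 3×492 = 4656 + 2D
Σ(formed) = 4×789 + 8×D = 3156 + 8D
ΔH = Σ(broken) − Σ(formed) = (4656 + 2D) − (3156 + 8D) = +1500 − 6D
Setting this equal to −1194 kJ gives 6D = 2694, so D = 449 kJ/mol.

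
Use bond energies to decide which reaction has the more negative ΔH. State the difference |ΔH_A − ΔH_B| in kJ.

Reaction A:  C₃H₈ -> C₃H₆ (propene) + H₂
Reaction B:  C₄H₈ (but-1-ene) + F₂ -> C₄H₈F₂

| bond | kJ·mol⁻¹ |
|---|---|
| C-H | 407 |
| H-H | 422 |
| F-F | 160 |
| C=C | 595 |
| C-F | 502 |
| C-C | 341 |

Reaction A:
  Bonds broken (reactants):
    C-C: 2 × 341 = 682
    C-H: 8 × 407 = 3256
    Σ(broken) = 3938 kJ
  Bonds formed (products):
    C-C: 1 × 341 = 341
    C-H: 6 × 407 = 2442
    C=C: 1 × 595 = 595
    H-H: 1 × 422 = 422
    Σ(formed) = 3800 kJ
  ΔH_A = 3938 − 3800 = +138 kJ
Reaction B:
  Bonds broken (reactants):
    C-C: 2 × 341 = 682
    C-H: 8 × 407 = 3256
    C=C: 1 × 595 = 595
    F-F: 1 × 160 = 160
    Σ(broken) = 4693 kJ
  Bonds formed (products):
    C-C: 3 × 341 = 1023
    C-F: 2 × 502 = 1004
    C-H: 8 × 407 = 3256
    Σ(formed) = 5283 kJ
  ΔH_B = 4693 − 5283 = −590 kJ
ΔH_A − ΔH_B = +728 kJ, so reaction B has the more negative ΔH; |ΔH_A − ΔH_B| = 728 kJ.

Reaction B, by 728 kJ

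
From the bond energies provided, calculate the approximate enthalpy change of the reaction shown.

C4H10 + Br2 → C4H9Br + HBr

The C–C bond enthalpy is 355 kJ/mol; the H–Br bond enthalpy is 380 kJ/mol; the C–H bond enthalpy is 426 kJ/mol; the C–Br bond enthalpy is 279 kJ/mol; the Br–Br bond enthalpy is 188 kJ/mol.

ΔH ≈ −45 kJ

Bonds broken (reactants):
  Br–Br: 1 × 188 = 188
  C–C: 3 × 355 = 1065
  C–H: 10 × 426 = 4260
  Σ(broken) = 5513 kJ
Bonds formed (products):
  C–Br: 1 × 279 = 279
  C–C: 3 × 355 = 1065
  C–H: 9 × 426 = 3834
  H–Br: 1 × 380 = 380
  Σ(formed) = 5558 kJ
ΔH = Σ(broken) − Σ(formed) = 5513 − 5558 = −45 kJ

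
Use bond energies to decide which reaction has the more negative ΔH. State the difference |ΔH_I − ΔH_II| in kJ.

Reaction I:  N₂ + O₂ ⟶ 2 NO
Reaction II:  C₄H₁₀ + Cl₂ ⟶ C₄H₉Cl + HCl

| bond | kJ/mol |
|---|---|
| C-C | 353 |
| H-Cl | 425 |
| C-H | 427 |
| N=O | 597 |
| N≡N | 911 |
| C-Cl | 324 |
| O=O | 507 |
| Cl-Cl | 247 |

Reaction I:
  Bonds broken (reactants):
    N≡N: 1 × 911 = 911
    O=O: 1 × 507 = 507
    Σ(broken) = 1418 kJ
  Bonds formed (products):
    N=O: 2 × 597 = 1194
    Σ(formed) = 1194 kJ
  ΔH_I = 1418 − 1194 = +224 kJ
Reaction II:
  Bonds broken (reactants):
    C-C: 3 × 353 = 1059
    C-H: 10 × 427 = 4270
    Cl-Cl: 1 × 247 = 247
    Σ(broken) = 5576 kJ
  Bonds formed (products):
    C-C: 3 × 353 = 1059
    C-Cl: 1 × 324 = 324
    C-H: 9 × 427 = 3843
    H-Cl: 1 × 425 = 425
    Σ(formed) = 5651 kJ
  ΔH_II = 5576 − 5651 = −75 kJ
ΔH_I − ΔH_II = +299 kJ, so reaction II has the more negative ΔH; |ΔH_I − ΔH_II| = 299 kJ.

Reaction II, by 299 kJ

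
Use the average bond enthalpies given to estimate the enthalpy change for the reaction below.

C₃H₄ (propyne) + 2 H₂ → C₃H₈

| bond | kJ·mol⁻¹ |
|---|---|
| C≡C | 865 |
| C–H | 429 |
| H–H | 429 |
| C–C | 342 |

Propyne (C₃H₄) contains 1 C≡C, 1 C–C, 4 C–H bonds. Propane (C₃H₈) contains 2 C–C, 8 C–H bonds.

ΔH ≈ −335 kJ

Bonds broken (reactants):
  C≡C: 1 × 865 = 865
  C–C: 1 × 342 = 342
  C–H: 4 × 429 = 1716
  H–H: 2 × 429 = 858
  Σ(broken) = 3781 kJ
Bonds formed (products):
  C–C: 2 × 342 = 684
  C–H: 8 × 429 = 3432
  Σ(formed) = 4116 kJ
ΔH = Σ(broken) − Σ(formed) = 3781 − 4116 = −335 kJ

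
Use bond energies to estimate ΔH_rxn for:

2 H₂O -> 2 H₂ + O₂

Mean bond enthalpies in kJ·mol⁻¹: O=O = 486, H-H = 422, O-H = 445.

Bonds broken (reactants):
  O-H: 4 × 445 = 1780
  Σ(broken) = 1780 kJ
Bonds formed (products):
  H-H: 2 × 422 = 844
  O=O: 1 × 486 = 486
  Σ(formed) = 1330 kJ
ΔH = Σ(broken) − Σ(formed) = 1780 − 1330 = +450 kJ

ΔH ≈ +450 kJ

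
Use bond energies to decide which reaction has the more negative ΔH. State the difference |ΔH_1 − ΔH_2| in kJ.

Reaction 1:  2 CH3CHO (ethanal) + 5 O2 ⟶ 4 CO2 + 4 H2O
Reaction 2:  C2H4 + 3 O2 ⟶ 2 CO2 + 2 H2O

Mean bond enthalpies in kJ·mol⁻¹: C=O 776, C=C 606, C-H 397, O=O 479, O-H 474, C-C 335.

Reaction 1, by 838 kJ

Reaction 1:
  Bonds broken (reactants):
    C-C: 2 × 335 = 670
    C-H: 8 × 397 = 3176
    C=O: 2 × 776 = 1552
    O=O: 5 × 479 = 2395
    Σ(broken) = 7793 kJ
  Bonds formed (products):
    C=O: 8 × 776 = 6208
    O-H: 8 × 474 = 3792
    Σ(formed) = 10000 kJ
  ΔH_1 = 7793 − 10000 = −2207 kJ
Reaction 2:
  Bonds broken (reactants):
    C-H: 4 × 397 = 1588
    C=C: 1 × 606 = 606
    O=O: 3 × 479 = 1437
    Σ(broken) = 3631 kJ
  Bonds formed (products):
    C=O: 4 × 776 = 3104
    O-H: 4 × 474 = 1896
    Σ(formed) = 5000 kJ
  ΔH_2 = 3631 − 5000 = −1369 kJ
ΔH_1 − ΔH_2 = −838 kJ, so reaction 1 has the more negative ΔH; |ΔH_1 − ΔH_2| = 838 kJ.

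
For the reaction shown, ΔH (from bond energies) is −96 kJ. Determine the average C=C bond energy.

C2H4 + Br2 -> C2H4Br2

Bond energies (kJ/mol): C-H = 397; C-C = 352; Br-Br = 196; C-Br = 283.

Let D be the C=C bond energy.
Σ(broken) = 1×196 + 4×397 + 1×D = 1784 + D
Σ(formed) = 2×283 + 1×352 + 4×397 = 2506
ΔH = Σ(broken) − Σ(formed) = (1784 + D) − (2506) = −722 + D
Setting this equal to −96 kJ gives D = 626 kJ/mol.

D(C=C) ≈ 626 kJ/mol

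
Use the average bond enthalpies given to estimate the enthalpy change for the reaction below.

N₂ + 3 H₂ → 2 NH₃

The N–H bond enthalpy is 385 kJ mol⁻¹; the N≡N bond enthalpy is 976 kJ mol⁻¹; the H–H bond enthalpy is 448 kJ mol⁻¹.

ΔH ≈ +10 kJ

Bonds broken (reactants):
  H–H: 3 × 448 = 1344
  N≡N: 1 × 976 = 976
  Σ(broken) = 2320 kJ
Bonds formed (products):
  N–H: 6 × 385 = 2310
  Σ(formed) = 2310 kJ
ΔH = Σ(broken) − Σ(formed) = 2320 − 2310 = +10 kJ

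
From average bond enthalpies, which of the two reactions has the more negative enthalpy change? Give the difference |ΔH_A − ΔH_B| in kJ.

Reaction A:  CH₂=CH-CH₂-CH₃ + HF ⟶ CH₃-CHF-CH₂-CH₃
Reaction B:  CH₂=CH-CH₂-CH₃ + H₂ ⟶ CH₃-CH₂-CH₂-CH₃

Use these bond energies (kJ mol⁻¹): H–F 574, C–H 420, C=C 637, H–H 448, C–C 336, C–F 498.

Reaction B, by 48 kJ

Reaction A:
  Bonds broken (reactants):
    C–C: 2 × 336 = 672
    C–H: 8 × 420 = 3360
    C=C: 1 × 637 = 637
    H–F: 1 × 574 = 574
    Σ(broken) = 5243 kJ
  Bonds formed (products):
    C–C: 3 × 336 = 1008
    C–F: 1 × 498 = 498
    C–H: 9 × 420 = 3780
    Σ(formed) = 5286 kJ
  ΔH_A = 5243 − 5286 = −43 kJ
Reaction B:
  Bonds broken (reactants):
    C–C: 2 × 336 = 672
    C–H: 8 × 420 = 3360
    C=C: 1 × 637 = 637
    H–H: 1 × 448 = 448
    Σ(broken) = 5117 kJ
  Bonds formed (products):
    C–C: 3 × 336 = 1008
    C–H: 10 × 420 = 4200
    Σ(formed) = 5208 kJ
  ΔH_B = 5117 − 5208 = −91 kJ
ΔH_A − ΔH_B = +48 kJ, so reaction B has the more negative ΔH; |ΔH_A − ΔH_B| = 48 kJ.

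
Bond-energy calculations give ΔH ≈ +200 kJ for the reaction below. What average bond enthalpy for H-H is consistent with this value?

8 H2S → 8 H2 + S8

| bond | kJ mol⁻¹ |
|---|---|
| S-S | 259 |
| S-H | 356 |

D(H-H) ≈ 428 kJ/mol

Let D be the H-H bond energy.
Σ(broken) = 16×356 = 5696
Σ(formed) = 8×D + 8×259 = 2072 + 8D
ΔH = Σ(broken) − Σ(formed) = (5696) − (2072 + 8D) = +3624 − 8D
Setting this equal to +200 kJ gives 8D = 3424, so D = 428 kJ/mol.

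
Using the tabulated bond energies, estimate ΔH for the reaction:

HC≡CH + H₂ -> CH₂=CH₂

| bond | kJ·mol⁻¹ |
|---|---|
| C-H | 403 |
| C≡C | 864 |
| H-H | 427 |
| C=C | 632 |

ΔH ≈ −147 kJ

Bonds broken (reactants):
  C≡C: 1 × 864 = 864
  C-H: 2 × 403 = 806
  H-H: 1 × 427 = 427
  Σ(broken) = 2097 kJ
Bonds formed (products):
  C-H: 4 × 403 = 1612
  C=C: 1 × 632 = 632
  Σ(formed) = 2244 kJ
ΔH = Σ(broken) − Σ(formed) = 2097 − 2244 = −147 kJ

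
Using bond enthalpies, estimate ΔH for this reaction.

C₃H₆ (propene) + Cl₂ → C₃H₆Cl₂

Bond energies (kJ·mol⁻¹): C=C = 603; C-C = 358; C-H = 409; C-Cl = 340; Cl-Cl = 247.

ΔH ≈ −188 kJ

Bonds broken (reactants):
  C-C: 1 × 358 = 358
  C-H: 6 × 409 = 2454
  C=C: 1 × 603 = 603
  Cl-Cl: 1 × 247 = 247
  Σ(broken) = 3662 kJ
Bonds formed (products):
  C-C: 2 × 358 = 716
  C-Cl: 2 × 340 = 680
  C-H: 6 × 409 = 2454
  Σ(formed) = 3850 kJ
ΔH = Σ(broken) − Σ(formed) = 3662 − 3850 = −188 kJ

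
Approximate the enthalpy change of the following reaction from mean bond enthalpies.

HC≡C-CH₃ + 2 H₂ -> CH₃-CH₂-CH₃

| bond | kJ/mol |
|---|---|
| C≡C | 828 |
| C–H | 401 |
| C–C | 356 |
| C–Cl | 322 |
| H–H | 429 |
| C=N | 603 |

ΔH ≈ −274 kJ

Bonds broken (reactants):
  C≡C: 1 × 828 = 828
  C–C: 1 × 356 = 356
  C–H: 4 × 401 = 1604
  H–H: 2 × 429 = 858
  Σ(broken) = 3646 kJ
Bonds formed (products):
  C–C: 2 × 356 = 712
  C–H: 8 × 401 = 3208
  Σ(formed) = 3920 kJ
ΔH = Σ(broken) − Σ(formed) = 3646 − 3920 = −274 kJ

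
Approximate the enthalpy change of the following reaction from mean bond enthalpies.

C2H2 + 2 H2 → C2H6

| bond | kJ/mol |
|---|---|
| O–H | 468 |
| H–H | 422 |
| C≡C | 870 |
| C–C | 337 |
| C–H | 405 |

ΔH ≈ −243 kJ

Bonds broken (reactants):
  C≡C: 1 × 870 = 870
  C–H: 2 × 405 = 810
  H–H: 2 × 422 = 844
  Σ(broken) = 2524 kJ
Bonds formed (products):
  C–C: 1 × 337 = 337
  C–H: 6 × 405 = 2430
  Σ(formed) = 2767 kJ
ΔH = Σ(broken) − Σ(formed) = 2524 − 2767 = −243 kJ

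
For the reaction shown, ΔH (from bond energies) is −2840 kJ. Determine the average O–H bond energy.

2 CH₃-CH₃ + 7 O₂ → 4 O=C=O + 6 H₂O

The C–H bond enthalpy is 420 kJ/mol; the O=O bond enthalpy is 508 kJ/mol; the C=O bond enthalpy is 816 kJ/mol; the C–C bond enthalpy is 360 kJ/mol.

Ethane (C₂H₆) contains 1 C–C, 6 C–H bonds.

Let D be the O–H bond energy.
Σ(broken) = 2×360 + 12×420 + 7×508 = 9316
Σ(formed) = 8×816 + 12×D = 6528 + 12D
ΔH = Σ(broken) − Σ(formed) = (9316) − (6528 + 12D) = +2788 − 12D
Setting this equal to −2840 kJ gives 12D = 5628, so D = 469 kJ/mol.

D(O–H) ≈ 469 kJ/mol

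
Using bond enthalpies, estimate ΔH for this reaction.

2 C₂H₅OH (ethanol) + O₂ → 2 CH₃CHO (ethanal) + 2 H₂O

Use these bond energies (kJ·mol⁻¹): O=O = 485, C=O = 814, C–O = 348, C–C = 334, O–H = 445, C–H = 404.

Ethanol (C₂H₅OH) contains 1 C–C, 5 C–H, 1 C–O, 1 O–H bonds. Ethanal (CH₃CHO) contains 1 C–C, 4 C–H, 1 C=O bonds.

ΔH ≈ −529 kJ

Bonds broken (reactants):
  C–C: 2 × 334 = 668
  C–H: 10 × 404 = 4040
  C–O: 2 × 348 = 696
  O–H: 2 × 445 = 890
  O=O: 1 × 485 = 485
  Σ(broken) = 6779 kJ
Bonds formed (products):
  C–C: 2 × 334 = 668
  C–H: 8 × 404 = 3232
  C=O: 2 × 814 = 1628
  O–H: 4 × 445 = 1780
  Σ(formed) = 7308 kJ
ΔH = Σ(broken) − Σ(formed) = 6779 − 7308 = −529 kJ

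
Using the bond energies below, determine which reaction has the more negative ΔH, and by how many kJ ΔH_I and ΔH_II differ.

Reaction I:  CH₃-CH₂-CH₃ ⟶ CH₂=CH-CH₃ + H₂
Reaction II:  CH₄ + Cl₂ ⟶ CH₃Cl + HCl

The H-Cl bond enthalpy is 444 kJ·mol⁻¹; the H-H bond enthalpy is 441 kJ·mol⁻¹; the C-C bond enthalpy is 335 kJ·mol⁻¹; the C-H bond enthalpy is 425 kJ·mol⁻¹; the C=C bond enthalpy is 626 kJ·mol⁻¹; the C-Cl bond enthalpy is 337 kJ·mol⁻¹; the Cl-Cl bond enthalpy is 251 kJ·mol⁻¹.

Reaction I:
  Bonds broken (reactants):
    C-C: 2 × 335 = 670
    C-H: 8 × 425 = 3400
    Σ(broken) = 4070 kJ
  Bonds formed (products):
    C-C: 1 × 335 = 335
    C-H: 6 × 425 = 2550
    C=C: 1 × 626 = 626
    H-H: 1 × 441 = 441
    Σ(formed) = 3952 kJ
  ΔH_I = 4070 − 3952 = +118 kJ
Reaction II:
  Bonds broken (reactants):
    C-H: 4 × 425 = 1700
    Cl-Cl: 1 × 251 = 251
    Σ(broken) = 1951 kJ
  Bonds formed (products):
    C-Cl: 1 × 337 = 337
    C-H: 3 × 425 = 1275
    H-Cl: 1 × 444 = 444
    Σ(formed) = 2056 kJ
  ΔH_II = 1951 − 2056 = −105 kJ
ΔH_I − ΔH_II = +223 kJ, so reaction II has the more negative ΔH; |ΔH_I − ΔH_II| = 223 kJ.

Reaction II, by 223 kJ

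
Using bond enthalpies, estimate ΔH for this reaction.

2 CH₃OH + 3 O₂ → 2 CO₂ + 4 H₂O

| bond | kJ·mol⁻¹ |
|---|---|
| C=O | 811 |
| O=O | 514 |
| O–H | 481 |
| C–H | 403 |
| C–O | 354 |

ΔH ≈ −1462 kJ

Bonds broken (reactants):
  C–H: 6 × 403 = 2418
  C–O: 2 × 354 = 708
  O–H: 2 × 481 = 962
  O=O: 3 × 514 = 1542
  Σ(broken) = 5630 kJ
Bonds formed (products):
  C=O: 4 × 811 = 3244
  O–H: 8 × 481 = 3848
  Σ(formed) = 7092 kJ
ΔH = Σ(broken) − Σ(formed) = 5630 − 7092 = −1462 kJ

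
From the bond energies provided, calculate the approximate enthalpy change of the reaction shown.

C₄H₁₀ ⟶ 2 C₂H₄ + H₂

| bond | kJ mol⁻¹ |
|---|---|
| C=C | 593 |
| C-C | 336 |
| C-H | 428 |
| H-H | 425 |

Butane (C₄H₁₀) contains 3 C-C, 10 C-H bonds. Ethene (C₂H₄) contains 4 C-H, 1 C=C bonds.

ΔH ≈ +253 kJ

Bonds broken (reactants):
  C-C: 3 × 336 = 1008
  C-H: 10 × 428 = 4280
  Σ(broken) = 5288 kJ
Bonds formed (products):
  C-H: 8 × 428 = 3424
  C=C: 2 × 593 = 1186
  H-H: 1 × 425 = 425
  Σ(formed) = 5035 kJ
ΔH = Σ(broken) − Σ(formed) = 5288 − 5035 = +253 kJ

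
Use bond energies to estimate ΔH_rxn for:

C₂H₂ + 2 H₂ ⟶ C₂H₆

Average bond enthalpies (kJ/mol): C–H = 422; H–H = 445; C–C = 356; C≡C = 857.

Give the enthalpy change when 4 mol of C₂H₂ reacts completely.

ΔH = −1188 kJ

Bonds broken (reactants):
  C≡C: 1 × 857 = 857
  C–H: 2 × 422 = 844
  H–H: 2 × 445 = 890
  Σ(broken) = 2591 kJ
Bonds formed (products):
  C–C: 1 × 356 = 356
  C–H: 6 × 422 = 2532
  Σ(formed) = 2888 kJ
ΔH = Σ(broken) − Σ(formed) = 2591 − 2888 = −297 kJ
For 4× the reaction as written: 4 × (−297) = −1188 kJ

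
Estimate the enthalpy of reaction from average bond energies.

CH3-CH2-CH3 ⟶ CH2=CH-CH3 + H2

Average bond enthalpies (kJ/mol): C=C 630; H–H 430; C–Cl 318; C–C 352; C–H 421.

ΔH ≈ +134 kJ

Bonds broken (reactants):
  C–C: 2 × 352 = 704
  C–H: 8 × 421 = 3368
  Σ(broken) = 4072 kJ
Bonds formed (products):
  C–C: 1 × 352 = 352
  C–H: 6 × 421 = 2526
  C=C: 1 × 630 = 630
  H–H: 1 × 430 = 430
  Σ(formed) = 3938 kJ
ΔH = Σ(broken) − Σ(formed) = 4072 − 3938 = +134 kJ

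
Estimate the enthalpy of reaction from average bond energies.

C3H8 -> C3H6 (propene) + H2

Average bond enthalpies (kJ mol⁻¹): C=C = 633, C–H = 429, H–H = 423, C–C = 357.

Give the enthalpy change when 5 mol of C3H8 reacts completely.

ΔH = +795 kJ

Bonds broken (reactants):
  C–C: 2 × 357 = 714
  C–H: 8 × 429 = 3432
  Σ(broken) = 4146 kJ
Bonds formed (products):
  C–C: 1 × 357 = 357
  C–H: 6 × 429 = 2574
  C=C: 1 × 633 = 633
  H–H: 1 × 423 = 423
  Σ(formed) = 3987 kJ
ΔH = Σ(broken) − Σ(formed) = 4146 − 3987 = +159 kJ
For 5× the reaction as written: 5 × (+159) = +795 kJ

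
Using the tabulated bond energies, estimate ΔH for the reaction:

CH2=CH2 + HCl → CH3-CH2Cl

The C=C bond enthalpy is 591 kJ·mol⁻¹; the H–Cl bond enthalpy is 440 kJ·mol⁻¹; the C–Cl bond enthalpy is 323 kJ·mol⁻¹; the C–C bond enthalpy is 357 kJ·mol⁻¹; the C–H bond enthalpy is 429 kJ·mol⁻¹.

ΔH ≈ −78 kJ

Bonds broken (reactants):
  C–H: 4 × 429 = 1716
  C=C: 1 × 591 = 591
  H–Cl: 1 × 440 = 440
  Σ(broken) = 2747 kJ
Bonds formed (products):
  C–C: 1 × 357 = 357
  C–Cl: 1 × 323 = 323
  C–H: 5 × 429 = 2145
  Σ(formed) = 2825 kJ
ΔH = Σ(broken) − Σ(formed) = 2747 − 2825 = −78 kJ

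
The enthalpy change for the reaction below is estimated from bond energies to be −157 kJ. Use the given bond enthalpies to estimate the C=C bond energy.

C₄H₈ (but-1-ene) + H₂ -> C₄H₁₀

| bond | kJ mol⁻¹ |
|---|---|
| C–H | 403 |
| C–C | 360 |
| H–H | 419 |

D(C=C) ≈ 590 kJ/mol

Let D be the C=C bond energy.
Σ(broken) = 2×360 + 8×403 + 1×D + 1×419 = 4363 + D
Σ(formed) = 3×360 + 10×403 = 5110
ΔH = Σ(broken) − Σ(formed) = (4363 + D) − (5110) = −747 + D
Setting this equal to −157 kJ gives D = 590 kJ/mol.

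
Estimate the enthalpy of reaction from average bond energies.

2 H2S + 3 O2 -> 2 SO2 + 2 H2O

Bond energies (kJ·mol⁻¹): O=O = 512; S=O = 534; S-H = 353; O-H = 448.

Bonds broken (reactants):
  O=O: 3 × 512 = 1536
  S-H: 4 × 353 = 1412
  Σ(broken) = 2948 kJ
Bonds formed (products):
  O-H: 4 × 448 = 1792
  S=O: 4 × 534 = 2136
  Σ(formed) = 3928 kJ
ΔH = Σ(broken) − Σ(formed) = 2948 − 3928 = −980 kJ

ΔH ≈ −980 kJ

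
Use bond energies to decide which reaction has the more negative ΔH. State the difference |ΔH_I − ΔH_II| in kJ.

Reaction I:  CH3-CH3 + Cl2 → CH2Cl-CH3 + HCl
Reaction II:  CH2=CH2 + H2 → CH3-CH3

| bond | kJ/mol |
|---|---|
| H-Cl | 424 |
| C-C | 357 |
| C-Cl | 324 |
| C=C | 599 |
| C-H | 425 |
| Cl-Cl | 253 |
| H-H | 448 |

Reaction II, by 90 kJ

Reaction I:
  Bonds broken (reactants):
    C-C: 1 × 357 = 357
    C-H: 6 × 425 = 2550
    Cl-Cl: 1 × 253 = 253
    Σ(broken) = 3160 kJ
  Bonds formed (products):
    C-C: 1 × 357 = 357
    C-Cl: 1 × 324 = 324
    C-H: 5 × 425 = 2125
    H-Cl: 1 × 424 = 424
    Σ(formed) = 3230 kJ
  ΔH_I = 3160 − 3230 = −70 kJ
Reaction II:
  Bonds broken (reactants):
    C-H: 4 × 425 = 1700
    C=C: 1 × 599 = 599
    H-H: 1 × 448 = 448
    Σ(broken) = 2747 kJ
  Bonds formed (products):
    C-C: 1 × 357 = 357
    C-H: 6 × 425 = 2550
    Σ(formed) = 2907 kJ
  ΔH_II = 2747 − 2907 = −160 kJ
ΔH_I − ΔH_II = +90 kJ, so reaction II has the more negative ΔH; |ΔH_I − ΔH_II| = 90 kJ.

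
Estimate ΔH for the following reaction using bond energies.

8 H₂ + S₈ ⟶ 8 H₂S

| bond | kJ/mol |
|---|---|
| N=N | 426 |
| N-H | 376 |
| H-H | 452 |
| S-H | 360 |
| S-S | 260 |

Bonds broken (reactants):
  H-H: 8 × 452 = 3616
  S-S: 8 × 260 = 2080
  Σ(broken) = 5696 kJ
Bonds formed (products):
  S-H: 16 × 360 = 5760
  Σ(formed) = 5760 kJ
ΔH = Σ(broken) − Σ(formed) = 5696 − 5760 = −64 kJ

ΔH ≈ −64 kJ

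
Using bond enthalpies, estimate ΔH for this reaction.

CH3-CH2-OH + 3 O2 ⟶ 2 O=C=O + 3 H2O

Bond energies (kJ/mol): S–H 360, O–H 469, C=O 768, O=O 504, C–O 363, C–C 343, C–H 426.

Bonds broken (reactants):
  C–C: 1 × 343 = 343
  C–H: 5 × 426 = 2130
  C–O: 1 × 363 = 363
  O–H: 1 × 469 = 469
  O=O: 3 × 504 = 1512
  Σ(broken) = 4817 kJ
Bonds formed (products):
  C=O: 4 × 768 = 3072
  O–H: 6 × 469 = 2814
  Σ(formed) = 5886 kJ
ΔH = Σ(broken) − Σ(formed) = 4817 − 5886 = −1069 kJ

ΔH ≈ −1069 kJ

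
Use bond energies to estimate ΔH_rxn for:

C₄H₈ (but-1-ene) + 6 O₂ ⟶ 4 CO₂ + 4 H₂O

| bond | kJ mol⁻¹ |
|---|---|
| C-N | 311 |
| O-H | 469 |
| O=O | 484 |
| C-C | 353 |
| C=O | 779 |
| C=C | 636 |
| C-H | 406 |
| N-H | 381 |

ΔH ≈ −2490 kJ

Bonds broken (reactants):
  C-C: 2 × 353 = 706
  C-H: 8 × 406 = 3248
  C=C: 1 × 636 = 636
  O=O: 6 × 484 = 2904
  Σ(broken) = 7494 kJ
Bonds formed (products):
  C=O: 8 × 779 = 6232
  O-H: 8 × 469 = 3752
  Σ(formed) = 9984 kJ
ΔH = Σ(broken) − Σ(formed) = 7494 − 9984 = −2490 kJ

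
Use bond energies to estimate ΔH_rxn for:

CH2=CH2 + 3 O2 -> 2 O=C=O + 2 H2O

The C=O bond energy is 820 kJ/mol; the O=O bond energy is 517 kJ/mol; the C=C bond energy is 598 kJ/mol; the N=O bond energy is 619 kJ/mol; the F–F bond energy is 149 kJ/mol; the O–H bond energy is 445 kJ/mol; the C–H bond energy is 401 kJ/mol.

ΔH ≈ −1307 kJ

Bonds broken (reactants):
  C–H: 4 × 401 = 1604
  C=C: 1 × 598 = 598
  O=O: 3 × 517 = 1551
  Σ(broken) = 3753 kJ
Bonds formed (products):
  C=O: 4 × 820 = 3280
  O–H: 4 × 445 = 1780
  Σ(formed) = 5060 kJ
ΔH = Σ(broken) − Σ(formed) = 3753 − 5060 = −1307 kJ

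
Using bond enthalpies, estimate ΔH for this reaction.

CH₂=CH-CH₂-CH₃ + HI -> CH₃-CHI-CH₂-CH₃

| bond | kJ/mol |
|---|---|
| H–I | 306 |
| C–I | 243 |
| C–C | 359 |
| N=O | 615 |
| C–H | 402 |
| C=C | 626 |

Bonds broken (reactants):
  C–C: 2 × 359 = 718
  C–H: 8 × 402 = 3216
  C=C: 1 × 626 = 626
  H–I: 1 × 306 = 306
  Σ(broken) = 4866 kJ
Bonds formed (products):
  C–C: 3 × 359 = 1077
  C–H: 9 × 402 = 3618
  C–I: 1 × 243 = 243
  Σ(formed) = 4938 kJ
ΔH = Σ(broken) − Σ(formed) = 4866 − 4938 = −72 kJ

ΔH ≈ −72 kJ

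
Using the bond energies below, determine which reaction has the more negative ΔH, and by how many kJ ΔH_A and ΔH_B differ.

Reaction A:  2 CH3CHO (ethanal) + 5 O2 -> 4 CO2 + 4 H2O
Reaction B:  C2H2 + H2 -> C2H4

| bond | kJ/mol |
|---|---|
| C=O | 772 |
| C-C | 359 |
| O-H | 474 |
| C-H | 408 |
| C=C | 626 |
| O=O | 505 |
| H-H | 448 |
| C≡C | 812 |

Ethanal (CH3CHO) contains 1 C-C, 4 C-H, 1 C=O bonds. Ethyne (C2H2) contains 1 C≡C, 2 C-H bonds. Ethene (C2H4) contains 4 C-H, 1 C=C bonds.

Reaction A, by 1735 kJ

Reaction A:
  Bonds broken (reactants):
    C-C: 2 × 359 = 718
    C-H: 8 × 408 = 3264
    C=O: 2 × 772 = 1544
    O=O: 5 × 505 = 2525
    Σ(broken) = 8051 kJ
  Bonds formed (products):
    C=O: 8 × 772 = 6176
    O-H: 8 × 474 = 3792
    Σ(formed) = 9968 kJ
  ΔH_A = 8051 − 9968 = −1917 kJ
Reaction B:
  Bonds broken (reactants):
    C≡C: 1 × 812 = 812
    C-H: 2 × 408 = 816
    H-H: 1 × 448 = 448
    Σ(broken) = 2076 kJ
  Bonds formed (products):
    C-H: 4 × 408 = 1632
    C=C: 1 × 626 = 626
    Σ(formed) = 2258 kJ
  ΔH_B = 2076 − 2258 = −182 kJ
ΔH_A − ΔH_B = −1735 kJ, so reaction A has the more negative ΔH; |ΔH_A − ΔH_B| = 1735 kJ.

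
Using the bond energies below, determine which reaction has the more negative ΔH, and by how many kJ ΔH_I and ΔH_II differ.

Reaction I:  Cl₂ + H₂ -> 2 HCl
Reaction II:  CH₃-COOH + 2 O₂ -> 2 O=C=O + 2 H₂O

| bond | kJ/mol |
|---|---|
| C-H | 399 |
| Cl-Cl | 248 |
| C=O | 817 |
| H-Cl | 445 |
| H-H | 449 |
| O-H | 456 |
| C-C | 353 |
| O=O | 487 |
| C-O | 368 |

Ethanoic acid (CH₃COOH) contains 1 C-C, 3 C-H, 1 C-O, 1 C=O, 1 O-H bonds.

Reaction I:
  Bonds broken (reactants):
    Cl-Cl: 1 × 248 = 248
    H-H: 1 × 449 = 449
    Σ(broken) = 697 kJ
  Bonds formed (products):
    H-Cl: 2 × 445 = 890
    Σ(formed) = 890 kJ
  ΔH_I = 697 − 890 = −193 kJ
Reaction II:
  Bonds broken (reactants):
    C-C: 1 × 353 = 353
    C-H: 3 × 399 = 1197
    C-O: 1 × 368 = 368
    C=O: 1 × 817 = 817
    O-H: 1 × 456 = 456
    O=O: 2 × 487 = 974
    Σ(broken) = 4165 kJ
  Bonds formed (products):
    C=O: 4 × 817 = 3268
    O-H: 4 × 456 = 1824
    Σ(formed) = 5092 kJ
  ΔH_II = 4165 − 5092 = −927 kJ
ΔH_I − ΔH_II = +734 kJ, so reaction II has the more negative ΔH; |ΔH_I − ΔH_II| = 734 kJ.

Reaction II, by 734 kJ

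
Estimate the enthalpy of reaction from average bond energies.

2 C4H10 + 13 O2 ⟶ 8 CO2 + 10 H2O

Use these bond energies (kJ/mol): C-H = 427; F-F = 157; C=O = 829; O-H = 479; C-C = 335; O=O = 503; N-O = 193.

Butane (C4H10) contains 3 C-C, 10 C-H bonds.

Bonds broken (reactants):
  C-C: 6 × 335 = 2010
  C-H: 20 × 427 = 8540
  O=O: 13 × 503 = 6539
  Σ(broken) = 17089 kJ
Bonds formed (products):
  C=O: 16 × 829 = 13264
  O-H: 20 × 479 = 9580
  Σ(formed) = 22844 kJ
ΔH = Σ(broken) − Σ(formed) = 17089 − 22844 = −5755 kJ

ΔH ≈ −5755 kJ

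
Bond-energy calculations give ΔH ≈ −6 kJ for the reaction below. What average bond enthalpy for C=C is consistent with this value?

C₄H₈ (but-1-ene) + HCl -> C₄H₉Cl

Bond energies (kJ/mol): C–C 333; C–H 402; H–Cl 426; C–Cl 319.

Let D be the C=C bond energy.
Σ(broken) = 2×333 + 8×402 + 1×D + 1×426 = 4308 + D
Σ(formed) = 3×333 + 1×319 + 9×402 = 4936
ΔH = Σ(broken) − Σ(formed) = (4308 + D) − (4936) = −628 + D
Setting this equal to −6 kJ gives D = 622 kJ/mol.

D(C=C) ≈ 622 kJ/mol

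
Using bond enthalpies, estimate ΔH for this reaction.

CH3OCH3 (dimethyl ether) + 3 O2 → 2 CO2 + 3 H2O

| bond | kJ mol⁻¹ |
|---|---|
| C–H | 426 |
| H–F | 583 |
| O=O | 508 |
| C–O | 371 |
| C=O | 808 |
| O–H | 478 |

Bonds broken (reactants):
  C–H: 6 × 426 = 2556
  C–O: 2 × 371 = 742
  O=O: 3 × 508 = 1524
  Σ(broken) = 4822 kJ
Bonds formed (products):
  C=O: 4 × 808 = 3232
  O–H: 6 × 478 = 2868
  Σ(formed) = 6100 kJ
ΔH = Σ(broken) − Σ(formed) = 4822 − 6100 = −1278 kJ

ΔH ≈ −1278 kJ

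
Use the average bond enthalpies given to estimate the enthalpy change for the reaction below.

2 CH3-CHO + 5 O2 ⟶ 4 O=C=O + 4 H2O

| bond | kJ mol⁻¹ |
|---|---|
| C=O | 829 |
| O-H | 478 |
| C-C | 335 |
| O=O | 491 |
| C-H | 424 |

Bonds broken (reactants):
  C-C: 2 × 335 = 670
  C-H: 8 × 424 = 3392
  C=O: 2 × 829 = 1658
  O=O: 5 × 491 = 2455
  Σ(broken) = 8175 kJ
Bonds formed (products):
  C=O: 8 × 829 = 6632
  O-H: 8 × 478 = 3824
  Σ(formed) = 10456 kJ
ΔH = Σ(broken) − Σ(formed) = 8175 − 10456 = −2281 kJ

ΔH ≈ −2281 kJ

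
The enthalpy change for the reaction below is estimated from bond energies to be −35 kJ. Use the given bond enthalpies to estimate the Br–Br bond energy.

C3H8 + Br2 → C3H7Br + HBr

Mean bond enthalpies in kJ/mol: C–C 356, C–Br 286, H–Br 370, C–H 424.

D(Br–Br) ≈ 197 kJ/mol

Let D be the Br–Br bond energy.
Σ(broken) = 1×D + 2×356 + 8×424 = 4104 + D
Σ(formed) = 1×286 + 2×356 + 7×424 + 1×370 = 4336
ΔH = Σ(broken) − Σ(formed) = (4104 + D) − (4336) = −232 + D
Setting this equal to −35 kJ gives D = 197 kJ/mol.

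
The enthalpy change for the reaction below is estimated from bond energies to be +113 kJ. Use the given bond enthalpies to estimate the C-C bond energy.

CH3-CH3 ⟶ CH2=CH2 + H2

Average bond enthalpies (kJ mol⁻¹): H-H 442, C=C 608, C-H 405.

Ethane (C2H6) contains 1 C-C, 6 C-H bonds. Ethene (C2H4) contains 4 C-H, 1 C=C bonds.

Let D be the C-C bond energy.
Σ(broken) = 1×D + 6×405 = 2430 + D
Σ(formed) = 4×405 + 1×608 + 1×442 = 2670
ΔH = Σ(broken) − Σ(formed) = (2430 + D) − (2670) = −240 + D
Setting this equal to +113 kJ gives D = 353 kJ/mol.

D(C-C) ≈ 353 kJ/mol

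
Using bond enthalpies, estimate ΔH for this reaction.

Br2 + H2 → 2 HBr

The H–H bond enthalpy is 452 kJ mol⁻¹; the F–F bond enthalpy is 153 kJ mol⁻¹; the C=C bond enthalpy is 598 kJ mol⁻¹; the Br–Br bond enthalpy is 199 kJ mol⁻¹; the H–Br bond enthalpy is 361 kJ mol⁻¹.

ΔH ≈ −71 kJ

Bonds broken (reactants):
  Br–Br: 1 × 199 = 199
  H–H: 1 × 452 = 452
  Σ(broken) = 651 kJ
Bonds formed (products):
  H–Br: 2 × 361 = 722
  Σ(formed) = 722 kJ
ΔH = Σ(broken) − Σ(formed) = 651 − 722 = −71 kJ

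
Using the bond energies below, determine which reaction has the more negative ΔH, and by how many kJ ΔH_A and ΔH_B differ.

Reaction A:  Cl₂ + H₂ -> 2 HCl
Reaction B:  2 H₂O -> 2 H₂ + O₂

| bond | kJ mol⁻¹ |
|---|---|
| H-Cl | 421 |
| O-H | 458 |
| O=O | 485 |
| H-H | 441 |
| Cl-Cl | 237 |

Reaction A:
  Bonds broken (reactants):
    Cl-Cl: 1 × 237 = 237
    H-H: 1 × 441 = 441
    Σ(broken) = 678 kJ
  Bonds formed (products):
    H-Cl: 2 × 421 = 842
    Σ(formed) = 842 kJ
  ΔH_A = 678 − 842 = −164 kJ
Reaction B:
  Bonds broken (reactants):
    O-H: 4 × 458 = 1832
    Σ(broken) = 1832 kJ
  Bonds formed (products):
    H-H: 2 × 441 = 882
    O=O: 1 × 485 = 485
    Σ(formed) = 1367 kJ
  ΔH_B = 1832 − 1367 = +465 kJ
ΔH_A − ΔH_B = −629 kJ, so reaction A has the more negative ΔH; |ΔH_A − ΔH_B| = 629 kJ.

Reaction A, by 629 kJ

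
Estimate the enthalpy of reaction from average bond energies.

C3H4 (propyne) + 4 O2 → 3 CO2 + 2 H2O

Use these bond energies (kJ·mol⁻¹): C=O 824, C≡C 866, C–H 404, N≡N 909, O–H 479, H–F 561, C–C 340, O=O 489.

Bonds broken (reactants):
  C≡C: 1 × 866 = 866
  C–C: 1 × 340 = 340
  C–H: 4 × 404 = 1616
  O=O: 4 × 489 = 1956
  Σ(broken) = 4778 kJ
Bonds formed (products):
  C=O: 6 × 824 = 4944
  O–H: 4 × 479 = 1916
  Σ(formed) = 6860 kJ
ΔH = Σ(broken) − Σ(formed) = 4778 − 6860 = −2082 kJ

ΔH ≈ −2082 kJ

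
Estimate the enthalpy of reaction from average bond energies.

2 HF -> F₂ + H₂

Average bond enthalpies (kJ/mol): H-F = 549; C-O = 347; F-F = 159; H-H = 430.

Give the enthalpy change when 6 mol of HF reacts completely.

Bonds broken (reactants):
  H-F: 2 × 549 = 1098
  Σ(broken) = 1098 kJ
Bonds formed (products):
  F-F: 1 × 159 = 159
  H-H: 1 × 430 = 430
  Σ(formed) = 589 kJ
ΔH = Σ(broken) − Σ(formed) = 1098 − 589 = +509 kJ
For 3× the reaction as written: 3 × (+509) = +1527 kJ

ΔH = +1527 kJ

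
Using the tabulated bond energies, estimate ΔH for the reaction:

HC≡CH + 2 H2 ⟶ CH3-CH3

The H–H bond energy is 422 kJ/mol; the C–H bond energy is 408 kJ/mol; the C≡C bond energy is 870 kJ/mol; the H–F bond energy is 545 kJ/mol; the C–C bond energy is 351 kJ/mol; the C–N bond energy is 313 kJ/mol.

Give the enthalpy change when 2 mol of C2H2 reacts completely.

Bonds broken (reactants):
  C≡C: 1 × 870 = 870
  C–H: 2 × 408 = 816
  H–H: 2 × 422 = 844
  Σ(broken) = 2530 kJ
Bonds formed (products):
  C–C: 1 × 351 = 351
  C–H: 6 × 408 = 2448
  Σ(formed) = 2799 kJ
ΔH = Σ(broken) − Σ(formed) = 2530 − 2799 = −269 kJ
For 2× the reaction as written: 2 × (−269) = −538 kJ

ΔH = −538 kJ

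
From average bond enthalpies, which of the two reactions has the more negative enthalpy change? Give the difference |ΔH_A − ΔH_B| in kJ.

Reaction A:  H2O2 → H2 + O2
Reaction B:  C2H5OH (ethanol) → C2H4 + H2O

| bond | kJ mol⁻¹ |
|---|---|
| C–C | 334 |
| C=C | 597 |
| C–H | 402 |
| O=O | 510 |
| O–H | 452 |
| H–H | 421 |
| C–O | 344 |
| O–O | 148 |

Reaction B, by 90 kJ

Reaction A:
  Bonds broken (reactants):
    O–H: 2 × 452 = 904
    O–O: 1 × 148 = 148
    Σ(broken) = 1052 kJ
  Bonds formed (products):
    H–H: 1 × 421 = 421
    O=O: 1 × 510 = 510
    Σ(formed) = 931 kJ
  ΔH_A = 1052 − 931 = +121 kJ
Reaction B:
  Bonds broken (reactants):
    C–C: 1 × 334 = 334
    C–H: 5 × 402 = 2010
    C–O: 1 × 344 = 344
    O–H: 1 × 452 = 452
    Σ(broken) = 3140 kJ
  Bonds formed (products):
    C–H: 4 × 402 = 1608
    C=C: 1 × 597 = 597
    O–H: 2 × 452 = 904
    Σ(formed) = 3109 kJ
  ΔH_B = 3140 − 3109 = +31 kJ
ΔH_A − ΔH_B = +90 kJ, so reaction B has the more negative ΔH; |ΔH_A − ΔH_B| = 90 kJ.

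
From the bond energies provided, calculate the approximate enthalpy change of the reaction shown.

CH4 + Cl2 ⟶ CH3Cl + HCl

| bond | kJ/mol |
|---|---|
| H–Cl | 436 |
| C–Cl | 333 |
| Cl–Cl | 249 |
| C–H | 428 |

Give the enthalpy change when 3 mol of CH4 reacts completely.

ΔH = −276 kJ

Bonds broken (reactants):
  C–H: 4 × 428 = 1712
  Cl–Cl: 1 × 249 = 249
  Σ(broken) = 1961 kJ
Bonds formed (products):
  C–Cl: 1 × 333 = 333
  C–H: 3 × 428 = 1284
  H–Cl: 1 × 436 = 436
  Σ(formed) = 2053 kJ
ΔH = Σ(broken) − Σ(formed) = 1961 − 2053 = −92 kJ
For 3× the reaction as written: 3 × (−92) = −276 kJ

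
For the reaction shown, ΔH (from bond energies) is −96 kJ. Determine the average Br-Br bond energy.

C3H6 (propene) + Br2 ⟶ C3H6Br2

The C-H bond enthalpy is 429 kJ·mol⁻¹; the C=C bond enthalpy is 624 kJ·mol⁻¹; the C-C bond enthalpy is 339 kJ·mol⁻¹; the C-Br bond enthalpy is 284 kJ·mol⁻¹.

Let D be the Br-Br bond energy.
Σ(broken) = 1×D + 1×339 + 6×429 + 1×624 = 3537 + D
Σ(formed) = 2×284 + 2×339 + 6×429 = 3820
ΔH = Σ(broken) − Σ(formed) = (3537 + D) − (3820) = −283 + D
Setting this equal to −96 kJ gives D = 187 kJ/mol.

D(Br-Br) ≈ 187 kJ/mol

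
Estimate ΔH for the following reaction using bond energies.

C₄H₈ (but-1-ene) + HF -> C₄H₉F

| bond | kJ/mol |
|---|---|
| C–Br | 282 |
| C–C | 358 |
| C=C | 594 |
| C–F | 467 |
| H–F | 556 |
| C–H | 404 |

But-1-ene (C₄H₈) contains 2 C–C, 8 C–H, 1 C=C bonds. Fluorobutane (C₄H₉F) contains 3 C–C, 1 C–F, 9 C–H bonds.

Bonds broken (reactants):
  C–C: 2 × 358 = 716
  C–H: 8 × 404 = 3232
  C=C: 1 × 594 = 594
  H–F: 1 × 556 = 556
  Σ(broken) = 5098 kJ
Bonds formed (products):
  C–C: 3 × 358 = 1074
  C–F: 1 × 467 = 467
  C–H: 9 × 404 = 3636
  Σ(formed) = 5177 kJ
ΔH = Σ(broken) − Σ(formed) = 5098 − 5177 = −79 kJ

ΔH ≈ −79 kJ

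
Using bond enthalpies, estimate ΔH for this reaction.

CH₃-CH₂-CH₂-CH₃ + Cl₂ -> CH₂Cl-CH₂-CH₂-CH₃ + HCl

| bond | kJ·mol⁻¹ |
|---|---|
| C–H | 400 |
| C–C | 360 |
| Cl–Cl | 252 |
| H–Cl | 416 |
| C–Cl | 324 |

Bonds broken (reactants):
  C–C: 3 × 360 = 1080
  C–H: 10 × 400 = 4000
  Cl–Cl: 1 × 252 = 252
  Σ(broken) = 5332 kJ
Bonds formed (products):
  C–C: 3 × 360 = 1080
  C–Cl: 1 × 324 = 324
  C–H: 9 × 400 = 3600
  H–Cl: 1 × 416 = 416
  Σ(formed) = 5420 kJ
ΔH = Σ(broken) − Σ(formed) = 5332 − 5420 = −88 kJ

ΔH ≈ −88 kJ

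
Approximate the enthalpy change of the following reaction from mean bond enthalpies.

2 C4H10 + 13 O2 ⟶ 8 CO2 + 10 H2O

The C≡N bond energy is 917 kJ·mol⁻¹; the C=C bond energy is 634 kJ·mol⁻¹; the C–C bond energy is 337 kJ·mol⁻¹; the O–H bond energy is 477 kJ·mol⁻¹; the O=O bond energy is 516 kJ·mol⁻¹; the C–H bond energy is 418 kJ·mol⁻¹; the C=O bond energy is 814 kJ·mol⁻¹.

ΔH ≈ −5474 kJ

Bonds broken (reactants):
  C–C: 6 × 337 = 2022
  C–H: 20 × 418 = 8360
  O=O: 13 × 516 = 6708
  Σ(broken) = 17090 kJ
Bonds formed (products):
  C=O: 16 × 814 = 13024
  O–H: 20 × 477 = 9540
  Σ(formed) = 22564 kJ
ΔH = Σ(broken) − Σ(formed) = 17090 − 22564 = −5474 kJ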